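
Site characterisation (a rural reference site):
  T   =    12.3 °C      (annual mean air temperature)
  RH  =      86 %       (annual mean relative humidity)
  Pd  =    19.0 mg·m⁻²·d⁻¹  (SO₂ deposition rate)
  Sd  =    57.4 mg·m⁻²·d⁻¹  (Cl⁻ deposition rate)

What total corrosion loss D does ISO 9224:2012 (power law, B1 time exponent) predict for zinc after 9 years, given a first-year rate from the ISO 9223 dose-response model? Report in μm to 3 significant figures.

D(9) = 18.4 μm

zinc: f(T) = -0.071·(T−10) [T>10 °C] = -0.1633
  Pd branch = 0.0129·Pd^0.44·e^(0.046·RH+f) = 2.091 μm/a
  Sd branch = 0.0175·Sd^0.57·e^(0.008·RH+0.085·T) = 0.9965 μm/a
  r_corr = 2.091 + 0.9965 = 3.088 μm/a
Power-law: D(9) = r_corr · 9^0.813
  D(9) = 3.088 × 9^0.813 = 3.088 × 5.968 = 18.43 μm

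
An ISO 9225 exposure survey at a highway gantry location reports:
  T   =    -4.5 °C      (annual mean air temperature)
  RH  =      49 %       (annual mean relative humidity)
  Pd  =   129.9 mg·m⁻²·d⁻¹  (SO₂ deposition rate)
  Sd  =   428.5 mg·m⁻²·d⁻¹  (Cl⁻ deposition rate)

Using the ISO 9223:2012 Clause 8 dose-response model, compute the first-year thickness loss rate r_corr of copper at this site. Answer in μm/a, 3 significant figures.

copper: temperature factor f = +0.126·(-14.5) = -1.8270
  Pd branch = 0.0053·Pd^0.26·e^(0.059·RH+f) = 0.05444 μm/a
  Sd branch = 0.01025·Sd^0.27·e^(0.036·RH+0.049·T) = 0.2464 μm/a
  sum: 0.05444 + 0.2464 → r_corr = 0.3009 μm/a

r_corr = 0.301 μm/a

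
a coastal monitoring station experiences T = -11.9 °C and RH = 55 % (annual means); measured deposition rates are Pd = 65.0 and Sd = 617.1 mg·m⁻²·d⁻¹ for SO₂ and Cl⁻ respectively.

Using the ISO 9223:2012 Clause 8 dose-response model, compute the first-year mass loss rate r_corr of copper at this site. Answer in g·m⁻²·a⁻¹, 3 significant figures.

r_corr = 2.33 g·m⁻²·a⁻¹

copper: temperature factor f = +0.126·(-21.9) = -2.7594
  sulphur-dioxide contribution → 0.0255 μm/a
  chloride contribution → 0.2348 μm/a
  ⇒ r_corr(copper) = 0.2603 μm/a
Convert to mass loss: 0.2603 μm/a × 8.96 g/cm³ = 2.333 g·m⁻²·a⁻¹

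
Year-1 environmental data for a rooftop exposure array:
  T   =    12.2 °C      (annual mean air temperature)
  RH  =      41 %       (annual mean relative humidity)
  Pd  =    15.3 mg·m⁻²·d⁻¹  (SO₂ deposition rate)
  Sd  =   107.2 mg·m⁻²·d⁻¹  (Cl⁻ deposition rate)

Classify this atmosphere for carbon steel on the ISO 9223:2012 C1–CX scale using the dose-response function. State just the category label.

carbon steel: T>10 °C ⇒ hinge -0.054·(12.2−10) = -0.1188
  Pd branch = 1.77·Pd^0.52·e^(0.02·RH+f) = 14.74 μm/a
  Sd branch = 0.102·Sd^0.62·e^(0.033·RH+0.04·T) = 11.66 μm/a
  r_corr = 14.74 + 11.66 = 26.41 μm/a
ISO 9223 Table 2 (carbon steel): 25 < 26.4 ≤ 50 μm/a ⇒ C3

C3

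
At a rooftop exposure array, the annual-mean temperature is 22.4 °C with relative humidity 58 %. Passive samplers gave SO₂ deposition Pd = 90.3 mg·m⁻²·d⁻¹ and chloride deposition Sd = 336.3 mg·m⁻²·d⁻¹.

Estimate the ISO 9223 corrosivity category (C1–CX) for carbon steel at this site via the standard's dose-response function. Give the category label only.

C5

carbon steel: T>10 °C ⇒ hinge -0.054·(22.4−10) = -0.6696
  SO₂ term: 1.77·90.3^0.52·exp(0.02·58-0.6696) = 30.05
  Cl⁻ term: 0.102·336.3^0.62·exp(0.033·58+0.04·22.4) = 62.45
  sum: 30.05 + 62.45 → r_corr = 92.51 μm/a
ISO 9223 Table 2 (carbon steel): 80 < 92.5 ≤ 200 μm/a ⇒ C5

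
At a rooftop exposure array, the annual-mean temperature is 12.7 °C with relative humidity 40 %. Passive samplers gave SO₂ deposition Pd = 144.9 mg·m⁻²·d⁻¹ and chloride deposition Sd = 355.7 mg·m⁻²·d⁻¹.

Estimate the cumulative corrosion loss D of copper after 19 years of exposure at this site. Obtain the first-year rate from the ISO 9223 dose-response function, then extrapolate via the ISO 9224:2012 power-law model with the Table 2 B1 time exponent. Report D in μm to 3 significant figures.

D(19) = 3.98 μm

copper: f(T) = -0.080·(T−10) [T>10 °C] = -0.2160
  SO₂ term: 0.0053·144.9^0.26·exp(0.059·40-0.2160) = 0.1649
  Sd branch = 0.01025·Sd^0.27·e^(0.036·RH+0.049·T) = 0.3937 μm/a
  r_corr = 0.1649 + 0.3937 = 0.5586 μm/a
ISO 9224: D(t) = r_corr · t^b with b = 0.667 (copper, B1)
  D(19) = 0.5586 × 19^0.667 = 0.5586 × 7.127 = 3.981 μm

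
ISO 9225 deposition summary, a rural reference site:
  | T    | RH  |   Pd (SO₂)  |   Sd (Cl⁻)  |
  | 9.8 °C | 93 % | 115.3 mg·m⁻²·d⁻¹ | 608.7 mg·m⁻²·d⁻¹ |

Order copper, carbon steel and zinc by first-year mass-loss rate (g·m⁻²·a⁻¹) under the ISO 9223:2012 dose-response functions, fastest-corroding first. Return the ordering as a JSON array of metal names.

copper: T≤10 °C ⇒ hinge +0.126·(9.8−10) = -0.0252
  Pd branch = 0.0053·Pd^0.26·e^(0.059·RH+f) = 4.289 μm/a
  Cl⁻ term: 0.01025·608.7^0.27·exp(0.036·93+0.049·9.8) = 2.661
  sum: 4.289 + 2.661 → r_corr = 6.95 μm/a
  mass loss = 6.95 μm/a × 8.96 g/cm³ = 62.28 g·m⁻²·a⁻¹
carbon steel: T≤10 °C ⇒ hinge +0.150·(9.8−10) = -0.0300
  Pd branch = 1.77·Pd^0.52·e^(0.02·RH+f) = 130.3 μm/a
  Cl⁻ term: 0.102·608.7^0.62·exp(0.033·93+0.04·9.8) = 173
  sum: 130.3 + 173 → r_corr = 303.3 μm/a
  mass loss = 303.3 μm/a × 7.85 g/cm³ = 2381 g·m⁻²·a⁻¹
zinc: T≤10 °C ⇒ hinge +0.038·(9.8−10) = -0.0076
  SO₂ term: 0.0129·115.3^0.44·exp(0.046·93-0.0076) = 7.454
  Cl⁻ term: 0.0175·608.7^0.57·exp(0.008·93+0.085·9.8) = 3.274
  sum: 7.454 + 3.274 → r_corr = 10.73 μm/a
  mass loss = 10.73 μm/a × 7.14 g/cm³ = 76.6 g·m⁻²·a⁻¹
Ordering by g·m⁻²·a⁻¹: carbon steel (2380) > zinc (76.6) > copper (62.3)

["carbon steel", "zinc", "copper"]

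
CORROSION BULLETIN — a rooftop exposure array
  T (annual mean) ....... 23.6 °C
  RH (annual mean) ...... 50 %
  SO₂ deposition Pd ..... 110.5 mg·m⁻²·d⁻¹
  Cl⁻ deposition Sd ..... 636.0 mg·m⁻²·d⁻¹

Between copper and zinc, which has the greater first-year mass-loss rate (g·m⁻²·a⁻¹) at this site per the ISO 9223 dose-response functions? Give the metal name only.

copper: T>10 °C ⇒ hinge -0.080·(23.6−10) = -1.0880
  Pd branch = 0.0053·Pd^0.26·e^(0.059·RH+f) = 0.1159 μm/a
  Sd branch = 0.01025·Sd^0.27·e^(0.036·RH+0.049·T) = 1.126 μm/a
  sum: 0.1159 + 1.126 → r_corr = 1.242 μm/a
  mass loss = 1.242 μm/a × 8.96 g/cm³ = 11.13 g·m⁻²·a⁻¹
zinc: T>10 °C ⇒ hinge -0.071·(23.6−10) = -0.9656
  SO₂ term: 0.0129·110.5^0.44·exp(0.046·50-0.9656) = 0.3883
  Cl⁻ term: 0.0175·636.0^0.57·exp(0.008·50+0.085·23.6) = 7.69
  sum: 0.3883 + 7.69 → r_corr = 8.078 μm/a
  mass loss = 8.078 μm/a × 7.14 g/cm³ = 57.68 g·m⁻²·a⁻¹
Ordering by g·m⁻²·a⁻¹: zinc (57.7) > copper (11.1)

zinc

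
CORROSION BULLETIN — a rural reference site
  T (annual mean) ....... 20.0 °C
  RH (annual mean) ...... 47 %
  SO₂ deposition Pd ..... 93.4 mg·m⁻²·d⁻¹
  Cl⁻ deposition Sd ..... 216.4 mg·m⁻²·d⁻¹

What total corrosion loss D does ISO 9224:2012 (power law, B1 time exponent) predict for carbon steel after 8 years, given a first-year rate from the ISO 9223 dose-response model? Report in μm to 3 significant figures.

D(8) = 172 μm

carbon steel: f(T) = -0.054·(T−10) [T>10 °C] = -0.5400
  sulphur-dioxide contribution → 27.94 μm/a
  chloride contribution → 30.03 μm/a
  total first-year rate 57.97 μm/a
Power-law: D(8) = r_corr · 8^0.523
  D(8) = 57.97 × 8^0.523 = 57.97 × 2.967 = 172 μm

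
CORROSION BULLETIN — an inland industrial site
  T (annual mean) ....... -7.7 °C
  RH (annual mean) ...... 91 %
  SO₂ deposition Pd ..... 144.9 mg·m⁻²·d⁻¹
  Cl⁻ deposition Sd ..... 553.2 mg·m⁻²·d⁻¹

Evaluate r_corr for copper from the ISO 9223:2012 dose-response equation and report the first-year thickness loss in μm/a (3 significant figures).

copper: T≤10 °C ⇒ hinge +0.126·(-7.7−10) = -2.2302
  Pd branch = 0.0053·Pd^0.26·e^(0.059·RH+f) = 0.446 μm/a
  Sd branch = 0.01025·Sd^0.27·e^(0.036·RH+0.049·T) = 1.024 μm/a
  sum: 0.446 + 1.024 → r_corr = 1.47 μm/a

r_corr = 1.47 μm/a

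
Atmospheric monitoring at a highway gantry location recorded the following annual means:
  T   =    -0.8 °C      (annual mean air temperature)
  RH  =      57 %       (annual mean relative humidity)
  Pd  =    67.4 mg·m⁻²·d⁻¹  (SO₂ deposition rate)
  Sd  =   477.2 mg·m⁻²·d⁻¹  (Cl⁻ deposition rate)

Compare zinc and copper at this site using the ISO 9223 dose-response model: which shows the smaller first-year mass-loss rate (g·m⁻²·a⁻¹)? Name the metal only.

zinc: f(T) = +0.038·(T−10) [T≤10 °C] = -0.4104
  sulphur-dioxide contribution → 0.7511 μm/a
  chloride contribution → 0.8678 μm/a
  total first-year rate 1.619 μm/a
  mass loss = 1.619 μm/a × 7.14 g/cm³ = 11.56 g·m⁻²·a⁻¹
copper: temperature factor f = +0.126·(-10.8) = -1.3608
  sulphur-dioxide contribution → 0.1173 μm/a
  chloride contribution → 0.4056 μm/a
  total first-year rate 0.5229 μm/a
  mass loss = 0.5229 μm/a × 8.96 g/cm³ = 4.685 g·m⁻²·a⁻¹
Ordering by g·m⁻²·a⁻¹: zinc (11.6) > copper (4.69)

copper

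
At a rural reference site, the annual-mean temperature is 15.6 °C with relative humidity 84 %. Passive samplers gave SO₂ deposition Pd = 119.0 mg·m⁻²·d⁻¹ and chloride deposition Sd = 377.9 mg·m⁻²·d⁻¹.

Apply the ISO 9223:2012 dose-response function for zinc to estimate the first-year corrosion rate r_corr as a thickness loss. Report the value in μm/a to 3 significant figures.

r_corr = 7.18 μm/a

zinc: f(T) = -0.071·(T−10) [T>10 °C] = -0.3976
  sulphur-dioxide contribution → 3.383 μm/a
  chloride contribution → 3.801 μm/a
  total first-year rate 7.183 μm/a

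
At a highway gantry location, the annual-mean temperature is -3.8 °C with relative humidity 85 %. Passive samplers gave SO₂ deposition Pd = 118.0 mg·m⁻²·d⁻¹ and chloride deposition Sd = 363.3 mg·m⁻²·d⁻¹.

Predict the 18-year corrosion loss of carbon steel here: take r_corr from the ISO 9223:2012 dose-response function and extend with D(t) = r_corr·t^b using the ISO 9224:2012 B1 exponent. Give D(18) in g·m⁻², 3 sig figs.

D(18) = 2.51e+03 g·m⁻²

carbon steel: T≤10 °C ⇒ hinge +0.150·(-3.8−10) = -2.0700
  Pd branch = 1.77·Pd^0.52·e^(0.02·RH+f) = 14.61 μm/a
  Cl⁻ term: 0.102·363.3^0.62·exp(0.033·85+0.04·-3.8) = 55.99
  r_corr = 14.61 + 55.99 = 70.61 μm/a
Long-term exponent b (ISO 9224 Table 2, B1) = 0.523
  D(18) = 70.61 × 18^0.523 = 70.61 × 4.534 = 320.1 μm
  Mass loss = 320.1 μm × 7.85 g/cm³ = 2513 g·m⁻²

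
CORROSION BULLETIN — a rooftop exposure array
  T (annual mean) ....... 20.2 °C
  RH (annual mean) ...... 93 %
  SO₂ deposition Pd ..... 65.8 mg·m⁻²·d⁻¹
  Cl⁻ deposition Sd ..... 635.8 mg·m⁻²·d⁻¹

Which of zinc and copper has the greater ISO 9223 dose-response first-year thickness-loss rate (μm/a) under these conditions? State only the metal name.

zinc

zinc: temperature factor f = -0.071·(10.2) = -0.7242
  sulphur-dioxide contribution → 2.844 μm/a
  chloride contribution → 8.123 μm/a
  ⇒ r_corr(zinc) = 10.97 μm/a
copper: temperature factor f = -0.080·(10.2) = -0.8160
  sulphur-dioxide contribution → 1.681 μm/a
  chloride contribution → 4.482 μm/a
  total first-year rate 6.163 μm/a
Ordering by μm/a: zinc (11) > copper (6.16)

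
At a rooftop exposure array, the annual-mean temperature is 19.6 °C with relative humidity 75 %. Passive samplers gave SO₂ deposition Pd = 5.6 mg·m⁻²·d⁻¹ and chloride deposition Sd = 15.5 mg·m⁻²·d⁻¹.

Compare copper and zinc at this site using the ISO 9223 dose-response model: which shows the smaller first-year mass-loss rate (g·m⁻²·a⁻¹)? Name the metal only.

copper: temperature factor f = -0.080·(9.6) = -0.7680
  Pd branch = 0.0053·Pd^0.26·e^(0.059·RH+f) = 0.3214 μm/a
  Sd branch = 0.01025·Sd^0.27·e^(0.036·RH+0.049·T) = 0.8352 μm/a
  sum: 0.3214 + 0.8352 → r_corr = 1.157 μm/a
  mass loss = 1.157 μm/a × 8.96 g/cm³ = 10.36 g·m⁻²·a⁻¹
zinc: temperature factor f = -0.071·(9.6) = -0.6816
  Pd branch = 0.0129·Pd^0.44·e^(0.046·RH+f) = 0.4386 μm/a
  Cl⁻ term: 0.0175·15.5^0.57·exp(0.008·75+0.085·19.6) = 0.8047
  r_corr = 0.4386 + 0.8047 = 1.243 μm/a
  mass loss = 1.243 μm/a × 7.14 g/cm³ = 8.877 g·m⁻²·a⁻¹
Ordering by g·m⁻²·a⁻¹: copper (10.4) > zinc (8.88)

zinc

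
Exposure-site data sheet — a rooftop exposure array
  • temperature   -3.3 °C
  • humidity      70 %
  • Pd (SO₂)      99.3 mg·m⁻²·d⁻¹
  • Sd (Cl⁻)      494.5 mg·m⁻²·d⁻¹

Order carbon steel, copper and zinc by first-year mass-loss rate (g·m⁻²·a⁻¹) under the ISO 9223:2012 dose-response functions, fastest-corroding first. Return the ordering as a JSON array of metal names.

["carbon steel", "zinc", "copper"]

carbon steel: temperature factor f = +0.150·(-13.3) = -1.9950
  Pd branch = 1.77·Pd^0.52·e^(0.02·RH+f) = 10.67 μm/a
  Sd branch = 0.102·Sd^0.62·e^(0.033·RH+0.04·T) = 42.16 μm/a
  r_corr = 10.67 + 42.16 = 52.82 μm/a
  mass loss = 52.82 μm/a × 7.85 g/cm³ = 414.7 g·m⁻²·a⁻¹
copper: f(T) = +0.126·(T−10) [T≤10 °C] = -1.6758
  SO₂ term: 0.0053·99.3^0.26·exp(0.059·70-1.6758) = 0.2039
  Sd branch = 0.01025·Sd^0.27·e^(0.036·RH+0.049·T) = 0.5786 μm/a
  sum: 0.2039 + 0.5786 → r_corr = 0.7824 μm/a
  mass loss = 0.7824 μm/a × 8.96 g/cm³ = 7.01 g·m⁻²·a⁻¹
zinc: T≤10 °C ⇒ hinge +0.038·(-3.3−10) = -0.5054
  SO₂ term: 0.0129·99.3^0.44·exp(0.046·70-0.5054) = 1.473
  Sd branch = 0.0175·Sd^0.57·e^(0.008·RH+0.085·T) = 0.7945 μm/a
  r_corr = 1.473 + 0.7945 = 2.267 μm/a
  mass loss = 2.267 μm/a × 7.14 g/cm³ = 16.19 g·m⁻²·a⁻¹
Ordering by g·m⁻²·a⁻¹: carbon steel (415) > zinc (16.2) > copper (7.01)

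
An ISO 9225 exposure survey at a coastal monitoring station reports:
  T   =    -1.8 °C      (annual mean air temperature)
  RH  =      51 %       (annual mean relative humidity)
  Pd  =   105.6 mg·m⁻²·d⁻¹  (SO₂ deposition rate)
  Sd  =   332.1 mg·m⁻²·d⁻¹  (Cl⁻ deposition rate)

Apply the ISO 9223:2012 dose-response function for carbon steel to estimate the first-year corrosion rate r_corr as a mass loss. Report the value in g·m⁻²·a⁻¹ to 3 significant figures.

carbon steel: temperature factor f = +0.150·(-11.8) = -1.7700
  Pd branch = 1.77·Pd^0.52·e^(0.02·RH+f) = 9.431 μm/a
  Sd branch = 0.102·Sd^0.62·e^(0.033·RH+0.04·T) = 18.68 μm/a
  sum: 9.431 + 18.68 → r_corr = 28.11 μm/a
Convert to mass loss: 28.11 μm/a × 7.85 g/cm³ = 220.7 g·m⁻²·a⁻¹

r_corr = 221 g·m⁻²·a⁻¹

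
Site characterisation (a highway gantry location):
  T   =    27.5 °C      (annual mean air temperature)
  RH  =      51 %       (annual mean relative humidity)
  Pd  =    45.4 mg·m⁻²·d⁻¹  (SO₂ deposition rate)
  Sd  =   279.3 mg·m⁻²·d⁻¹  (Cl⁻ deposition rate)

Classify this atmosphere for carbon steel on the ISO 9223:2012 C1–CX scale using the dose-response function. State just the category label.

carbon steel: T>10 °C ⇒ hinge -0.054·(27.5−10) = -0.9450
  sulphur-dioxide contribution → 13.87 μm/a
  chloride contribution → 54.18 μm/a
  total first-year rate 68.05 μm/a
68.1 μm/a falls in (50, 80] for carbon steel → category C4

C4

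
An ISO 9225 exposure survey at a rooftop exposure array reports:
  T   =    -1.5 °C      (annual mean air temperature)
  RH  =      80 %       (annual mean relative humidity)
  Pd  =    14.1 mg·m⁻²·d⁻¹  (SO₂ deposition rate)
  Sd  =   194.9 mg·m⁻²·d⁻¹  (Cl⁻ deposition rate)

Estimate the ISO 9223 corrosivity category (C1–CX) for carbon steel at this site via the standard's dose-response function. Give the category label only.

carbon steel: f(T) = +0.150·(T−10) [T≤10 °C] = -1.7250
  SO₂ term: 1.77·14.1^0.52·exp(0.02·80-1.7250) = 6.184
  Cl⁻ term: 0.102·194.9^0.62·exp(0.033·80+0.04·-1.5) = 35.38
  sum: 6.184 + 35.38 → r_corr = 41.56 μm/a
ISO 9223 Table 2 (carbon steel): 25 < 41.6 ≤ 50 μm/a ⇒ C3

C3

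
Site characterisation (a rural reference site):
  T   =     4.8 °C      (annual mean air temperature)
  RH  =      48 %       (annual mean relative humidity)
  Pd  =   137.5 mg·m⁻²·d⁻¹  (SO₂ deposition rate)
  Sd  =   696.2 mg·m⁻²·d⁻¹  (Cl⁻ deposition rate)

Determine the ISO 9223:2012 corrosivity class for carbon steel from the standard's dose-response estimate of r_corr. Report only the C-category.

C4

carbon steel: temperature factor f = +0.150·(-5.2) = -0.7800
  sulphur-dioxide contribution → 27.42 μm/a
  chloride contribution → 34.87 μm/a
  ⇒ r_corr(carbon steel) = 62.29 μm/a
ISO 9223 Table 2 (carbon steel): 50 < 62.3 ≤ 80 μm/a ⇒ C4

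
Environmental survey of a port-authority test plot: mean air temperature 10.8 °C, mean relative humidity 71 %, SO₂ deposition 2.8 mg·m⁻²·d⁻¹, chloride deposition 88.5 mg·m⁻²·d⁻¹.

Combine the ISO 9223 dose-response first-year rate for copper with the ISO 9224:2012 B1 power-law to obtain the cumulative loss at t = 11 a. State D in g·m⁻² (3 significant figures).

copper: temperature factor f = -0.080·(0.8) = -0.0640
  sulphur-dioxide contribution → 0.4286 μm/a
  chloride contribution → 0.7521 μm/a
  ⇒ r_corr(copper) = 1.181 μm/a
ISO 9224: D(t) = r_corr · t^b with b = 0.667 (copper, B1)
  D(11) = 1.181 × 11^0.667 = 1.181 × 4.95 = 5.844 μm
  Mass loss = 5.844 μm × 8.96 g/cm³ = 52.37 g·m⁻²

D(11) = 52.4 g·m⁻²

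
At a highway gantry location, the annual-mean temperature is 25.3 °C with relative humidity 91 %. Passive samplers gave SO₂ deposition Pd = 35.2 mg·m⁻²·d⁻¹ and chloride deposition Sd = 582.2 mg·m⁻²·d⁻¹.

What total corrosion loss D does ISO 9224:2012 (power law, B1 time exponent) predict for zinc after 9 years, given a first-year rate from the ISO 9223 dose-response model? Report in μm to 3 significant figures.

zinc: T>10 °C ⇒ hinge -0.071·(25.3−10) = -1.0863
  SO₂ term: 0.0129·35.2^0.44·exp(0.046·91-1.0863) = 1.372
  Sd branch = 0.0175·Sd^0.57·e^(0.008·RH+0.085·T) = 11.73 μm/a
  sum: 1.372 + 11.73 → r_corr = 13.1 μm/a
Power-law: D(9) = r_corr · 9^0.813
  D(9) = 13.1 × 9^0.813 = 13.1 × 5.968 = 78.18 μm

D(9) = 78.2 μm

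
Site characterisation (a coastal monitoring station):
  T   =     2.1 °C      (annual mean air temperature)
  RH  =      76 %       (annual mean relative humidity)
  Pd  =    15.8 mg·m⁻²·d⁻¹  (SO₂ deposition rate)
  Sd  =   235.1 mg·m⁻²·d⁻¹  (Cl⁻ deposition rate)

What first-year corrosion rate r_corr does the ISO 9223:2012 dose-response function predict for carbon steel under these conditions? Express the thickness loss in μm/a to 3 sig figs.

carbon steel: temperature factor f = +0.150·(-7.9) = -1.1850
  sulphur-dioxide contribution → 10.39 μm/a
  chloride contribution → 40.22 μm/a
  ⇒ r_corr(carbon steel) = 50.62 μm/a

r_corr = 50.6 μm/a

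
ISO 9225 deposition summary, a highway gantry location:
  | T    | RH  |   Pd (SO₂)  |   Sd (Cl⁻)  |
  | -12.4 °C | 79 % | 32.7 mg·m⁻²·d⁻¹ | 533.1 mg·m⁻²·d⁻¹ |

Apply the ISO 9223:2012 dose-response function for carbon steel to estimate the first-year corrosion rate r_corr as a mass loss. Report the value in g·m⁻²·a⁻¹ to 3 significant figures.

r_corr = 339 g·m⁻²·a⁻¹

carbon steel: temperature factor f = +0.150·(-22.4) = -3.3600
  SO₂ term: 1.77·32.7^0.52·exp(0.02·79-3.3600) = 1.83
  Sd branch = 0.102·Sd^0.62·e^(0.033·RH+0.04·T) = 41.31 μm/a
  r_corr = 1.83 + 41.31 = 43.14 μm/a
Convert to mass loss: 43.14 μm/a × 7.85 g/cm³ = 338.6 g·m⁻²·a⁻¹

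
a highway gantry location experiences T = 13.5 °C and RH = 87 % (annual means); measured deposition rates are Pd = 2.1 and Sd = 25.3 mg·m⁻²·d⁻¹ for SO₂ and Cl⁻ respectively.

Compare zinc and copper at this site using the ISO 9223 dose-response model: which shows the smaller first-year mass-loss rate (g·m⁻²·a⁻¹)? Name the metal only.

zinc: f(T) = -0.071·(T−10) [T>10 °C] = -0.2485
  SO₂ term: 0.0129·2.1^0.44·exp(0.046·87-0.2485) = 0.7629
  Sd branch = 0.0175·Sd^0.57·e^(0.008·RH+0.085·T) = 0.6973 μm/a
  r_corr = 0.7629 + 0.6973 = 1.46 μm/a
  mass loss = 1.46 μm/a × 7.14 g/cm³ = 10.43 g·m⁻²·a⁻¹
copper: T>10 °C ⇒ hinge -0.080·(13.5−10) = -0.2800
  Pd branch = 0.0053·Pd^0.26·e^(0.059·RH+f) = 0.8235 μm/a
  Sd branch = 0.01025·Sd^0.27·e^(0.036·RH+0.049·T) = 1.089 μm/a
  r_corr = 0.8235 + 1.089 = 1.913 μm/a
  mass loss = 1.913 μm/a × 8.96 g/cm³ = 17.14 g·m⁻²·a⁻¹
Ordering by g·m⁻²·a⁻¹: copper (17.1) > zinc (10.4)

zinc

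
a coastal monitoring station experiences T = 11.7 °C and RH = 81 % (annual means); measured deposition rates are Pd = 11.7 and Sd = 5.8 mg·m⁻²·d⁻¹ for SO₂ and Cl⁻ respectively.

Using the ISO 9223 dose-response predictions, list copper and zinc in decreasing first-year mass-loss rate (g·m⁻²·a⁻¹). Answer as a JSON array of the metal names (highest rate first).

copper: f(T) = -0.080·(T−10) [T>10 °C] = -0.1360
  SO₂ term: 0.0053·11.7^0.26·exp(0.059·81-0.1360) = 1.043
  Sd branch = 0.01025·Sd^0.27·e^(0.036·RH+0.049·T) = 0.5398 μm/a
  r_corr = 1.043 + 0.5398 = 1.583 μm/a
  mass loss = 1.583 μm/a × 8.96 g/cm³ = 14.19 g·m⁻²·a⁻¹
zinc: f(T) = -0.071·(T−10) [T>10 °C] = -0.1207
  Pd branch = 0.0129·Pd^0.44·e^(0.046·RH+f) = 1.401 μm/a
  Sd branch = 0.0175·Sd^0.57·e^(0.008·RH+0.085·T) = 0.2463 μm/a
  r_corr = 1.401 + 0.2463 = 1.647 μm/a
  mass loss = 1.647 μm/a × 7.14 g/cm³ = 11.76 g·m⁻²·a⁻¹
Ordering by g·m⁻²·a⁻¹: copper (14.2) > zinc (11.8)

["copper", "zinc"]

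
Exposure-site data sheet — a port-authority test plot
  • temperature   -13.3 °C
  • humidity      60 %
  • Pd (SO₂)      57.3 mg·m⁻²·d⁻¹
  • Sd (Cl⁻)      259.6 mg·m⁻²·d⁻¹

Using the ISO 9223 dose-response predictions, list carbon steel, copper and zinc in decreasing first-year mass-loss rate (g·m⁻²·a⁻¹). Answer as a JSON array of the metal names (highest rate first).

carbon steel: temperature factor f = +0.150·(-23.3) = -3.4950
  Pd branch = 1.77·Pd^0.52·e^(0.02·RH+f) = 1.464 μm/a
  Sd branch = 0.102·Sd^0.62·e^(0.033·RH+0.04·T) = 13.62 μm/a
  r_corr = 1.464 + 13.62 = 15.09 μm/a
  mass loss = 15.09 μm/a × 7.85 g/cm³ = 118.4 g·m⁻²·a⁻¹
copper: T≤10 °C ⇒ hinge +0.126·(-13.3−10) = -2.9358
  Pd branch = 0.0053·Pd^0.26·e^(0.059·RH+f) = 0.02778 μm/a
  Sd branch = 0.01025·Sd^0.27·e^(0.036·RH+0.049·T) = 0.2078 μm/a
  sum: 0.02778 + 0.2078 → r_corr = 0.2356 μm/a
  mass loss = 0.2356 μm/a × 8.96 g/cm³ = 2.111 g·m⁻²·a⁻¹
zinc: T≤10 °C ⇒ hinge +0.038·(-13.3−10) = -0.8854
  SO₂ term: 0.0129·57.3^0.44·exp(0.046·60-0.8854) = 0.4992
  Sd branch = 0.0175·Sd^0.57·e^(0.008·RH+0.085·T) = 0.2171 μm/a
  r_corr = 0.4992 + 0.2171 = 0.7163 μm/a
  mass loss = 0.7163 μm/a × 7.14 g/cm³ = 5.115 g·m⁻²·a⁻¹
Ordering by g·m⁻²·a⁻¹: carbon steel (118) > zinc (5.11) > copper (2.11)

["carbon steel", "zinc", "copper"]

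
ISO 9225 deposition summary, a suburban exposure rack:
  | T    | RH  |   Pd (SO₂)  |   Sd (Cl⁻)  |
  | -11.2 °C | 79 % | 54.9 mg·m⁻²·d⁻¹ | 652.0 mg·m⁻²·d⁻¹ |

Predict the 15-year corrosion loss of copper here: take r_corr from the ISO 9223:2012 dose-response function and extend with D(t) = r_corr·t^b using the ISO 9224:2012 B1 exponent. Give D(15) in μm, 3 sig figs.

D(15) = 4.23 μm

copper: f(T) = +0.126·(T−10) [T≤10 °C] = -2.6712
  sulphur-dioxide contribution → 0.1098 μm/a
  chloride contribution → 0.5853 μm/a
  ⇒ r_corr(copper) = 0.6951 μm/a
Power-law: D(15) = r_corr · 15^0.667
  D(15) = 0.6951 × 15^0.667 = 0.6951 × 6.088 = 4.232 μm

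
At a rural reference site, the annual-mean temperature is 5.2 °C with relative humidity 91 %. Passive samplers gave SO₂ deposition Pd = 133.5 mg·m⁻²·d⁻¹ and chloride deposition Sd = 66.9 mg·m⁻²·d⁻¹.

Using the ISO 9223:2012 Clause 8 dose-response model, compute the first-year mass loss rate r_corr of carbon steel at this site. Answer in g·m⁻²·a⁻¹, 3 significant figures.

carbon steel: f(T) = +0.150·(T−10) [T≤10 °C] = -0.7200
  SO₂ term: 1.77·133.5^0.52·exp(0.02·91-0.7200) = 67.76
  Sd branch = 0.102·Sd^0.62·e^(0.033·RH+0.04·T) = 34.27 μm/a
  r_corr = 67.76 + 34.27 = 102 μm/a
Convert to mass loss: 102 μm/a × 7.85 g/cm³ = 800.9 g·m⁻²·a⁻¹

r_corr = 801 g·m⁻²·a⁻¹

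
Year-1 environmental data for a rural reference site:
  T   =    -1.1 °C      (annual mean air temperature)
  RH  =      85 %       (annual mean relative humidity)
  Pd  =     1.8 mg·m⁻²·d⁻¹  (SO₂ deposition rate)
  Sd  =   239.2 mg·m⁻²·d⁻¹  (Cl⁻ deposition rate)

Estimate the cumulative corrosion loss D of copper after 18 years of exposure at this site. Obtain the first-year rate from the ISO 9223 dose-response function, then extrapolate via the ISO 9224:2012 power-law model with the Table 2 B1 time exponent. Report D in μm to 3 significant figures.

D(18) = 7.83 μm

copper: T≤10 °C ⇒ hinge +0.126·(-1.1−10) = -1.3986
  sulphur-dioxide contribution → 0.2297 μm/a
  chloride contribution → 0.9089 μm/a
  total first-year rate 1.139 μm/a
ISO 9224: D(t) = r_corr · t^b with b = 0.667 (copper, B1)
  D(18) = 1.139 × 18^0.667 = 1.139 × 6.875 = 7.828 μm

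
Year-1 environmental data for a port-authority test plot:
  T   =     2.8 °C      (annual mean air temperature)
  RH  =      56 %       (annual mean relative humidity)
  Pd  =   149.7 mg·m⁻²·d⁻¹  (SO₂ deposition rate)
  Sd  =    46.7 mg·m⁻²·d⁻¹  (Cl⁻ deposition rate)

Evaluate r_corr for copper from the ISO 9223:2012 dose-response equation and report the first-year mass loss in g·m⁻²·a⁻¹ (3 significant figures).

copper: f(T) = +0.126·(T−10) [T≤10 °C] = -0.9072
  SO₂ term: 0.0053·149.7^0.26·exp(0.059·56-0.9072) = 0.2142
  Cl⁻ term: 0.01025·46.7^0.27·exp(0.036·56+0.049·2.8) = 0.2492
  sum: 0.2142 + 0.2492 → r_corr = 0.4634 μm/a
Convert to mass loss: 0.4634 μm/a × 8.96 g/cm³ = 4.152 g·m⁻²·a⁻¹

r_corr = 4.15 g·m⁻²·a⁻¹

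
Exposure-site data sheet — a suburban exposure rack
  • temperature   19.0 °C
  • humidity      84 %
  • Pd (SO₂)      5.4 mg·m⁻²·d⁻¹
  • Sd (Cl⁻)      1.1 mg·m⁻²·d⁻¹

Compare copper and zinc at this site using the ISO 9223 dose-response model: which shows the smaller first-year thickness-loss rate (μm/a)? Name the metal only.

copper: temperature factor f = -0.080·(9.0) = -0.7200
  Pd branch = 0.0053·Pd^0.26·e^(0.059·RH+f) = 0.568 μm/a
  Cl⁻ term: 0.01025·1.1^0.27·exp(0.036·84+0.049·19.0) = 0.549
  sum: 0.568 + 0.549 → r_corr = 1.117 μm/a
zinc: temperature factor f = -0.071·(9.0) = -0.6390
  Pd branch = 0.0129·Pd^0.44·e^(0.046·RH+f) = 0.6815 μm/a
  Sd branch = 0.0175·Sd^0.57·e^(0.008·RH+0.085·T) = 0.1819 μm/a
  sum: 0.6815 + 0.1819 → r_corr = 0.8634 μm/a
Ordering by μm/a: copper (1.12) > zinc (0.863)

zinc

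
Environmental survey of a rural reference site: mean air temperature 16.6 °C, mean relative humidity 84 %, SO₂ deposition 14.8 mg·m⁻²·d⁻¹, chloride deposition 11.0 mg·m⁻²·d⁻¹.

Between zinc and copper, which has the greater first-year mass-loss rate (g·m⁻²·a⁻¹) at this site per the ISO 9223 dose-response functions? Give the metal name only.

zinc: f(T) = -0.071·(T−10) [T>10 °C] = -0.4686
  Pd branch = 0.0129·Pd^0.44·e^(0.046·RH+f) = 1.259 μm/a
  Sd branch = 0.0175·Sd^0.57·e^(0.008·RH+0.085·T) = 0.5511 μm/a
  r_corr = 1.259 + 0.5511 = 1.81 μm/a
  mass loss = 1.81 μm/a × 7.14 g/cm³ = 12.93 g·m⁻²·a⁻¹
copper: T>10 °C ⇒ hinge -0.080·(16.6−10) = -0.5280
  Pd branch = 0.0053·Pd^0.26·e^(0.059·RH+f) = 0.8945 μm/a
  Cl⁻ term: 0.01025·11.0^0.27·exp(0.036·84+0.049·16.6) = 0.9088
  sum: 0.8945 + 0.9088 → r_corr = 1.803 μm/a
  mass loss = 1.803 μm/a × 8.96 g/cm³ = 16.16 g·m⁻²·a⁻¹
Ordering by g·m⁻²·a⁻¹: copper (16.2) > zinc (12.9)

copper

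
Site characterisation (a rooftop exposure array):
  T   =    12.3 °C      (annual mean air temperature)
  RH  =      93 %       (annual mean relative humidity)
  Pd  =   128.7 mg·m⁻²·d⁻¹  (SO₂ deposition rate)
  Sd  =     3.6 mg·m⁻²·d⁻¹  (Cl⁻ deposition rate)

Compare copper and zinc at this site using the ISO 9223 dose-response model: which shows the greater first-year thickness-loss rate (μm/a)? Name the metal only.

zinc

copper: f(T) = -0.080·(T−10) [T>10 °C] = -0.1840
  SO₂ term: 0.0053·128.7^0.26·exp(0.059·93-0.1840) = 3.766
  Sd branch = 0.01025·Sd^0.27·e^(0.036·RH+0.049·T) = 0.7528 μm/a
  r_corr = 3.766 + 0.7528 = 4.518 μm/a
zinc: T>10 °C ⇒ hinge -0.071·(12.3−10) = -0.1633
  Pd branch = 0.0129·Pd^0.44·e^(0.046·RH+f) = 6.696 μm/a
  Cl⁻ term: 0.0175·3.6^0.57·exp(0.008·93+0.085·12.3) = 0.2174
  r_corr = 6.696 + 0.2174 = 6.913 μm/a
Ordering by μm/a: zinc (6.91) > copper (4.52)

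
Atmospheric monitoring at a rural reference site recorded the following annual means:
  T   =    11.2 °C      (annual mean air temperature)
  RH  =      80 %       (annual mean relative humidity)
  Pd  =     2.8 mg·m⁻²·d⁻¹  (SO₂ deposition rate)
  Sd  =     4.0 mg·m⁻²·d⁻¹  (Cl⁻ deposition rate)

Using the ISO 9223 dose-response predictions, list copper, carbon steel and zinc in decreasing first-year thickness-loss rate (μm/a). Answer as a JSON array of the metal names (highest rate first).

copper: T>10 °C ⇒ hinge -0.080·(11.2−10) = -0.0960
  Pd branch = 0.0053·Pd^0.26·e^(0.059·RH+f) = 0.7059 μm/a
  Cl⁻ term: 0.01025·4.0^0.27·exp(0.036·80+0.049·11.2) = 0.4596
  r_corr = 0.7059 + 0.4596 = 1.165 μm/a
carbon steel: temperature factor f = -0.054·(1.2) = -0.0648
  Pd branch = 1.77·Pd^0.52·e^(0.02·RH+f) = 14.04 μm/a
  Cl⁻ term: 0.102·4.0^0.62·exp(0.033·80+0.04·11.2) = 5.284
  sum: 14.04 + 5.284 → r_corr = 19.32 μm/a
zinc: T>10 °C ⇒ hinge -0.071·(11.2−10) = -0.0852
  Pd branch = 0.0129·Pd^0.44·e^(0.046·RH+f) = 0.7388 μm/a
  Cl⁻ term: 0.0175·4.0^0.57·exp(0.008·80+0.085·11.2) = 0.1895
  sum: 0.7388 + 0.1895 → r_corr = 0.9283 μm/a
Ordering by μm/a: carbon steel (19.3) > copper (1.17) > zinc (0.928)

["carbon steel", "copper", "zinc"]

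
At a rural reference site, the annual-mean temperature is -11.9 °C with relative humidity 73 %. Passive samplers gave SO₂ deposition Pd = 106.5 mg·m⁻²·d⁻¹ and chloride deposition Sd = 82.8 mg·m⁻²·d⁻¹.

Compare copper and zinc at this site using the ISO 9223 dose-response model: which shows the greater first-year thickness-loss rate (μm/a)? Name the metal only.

zinc

copper: temperature factor f = +0.126·(-21.9) = -2.7594
  sulphur-dioxide contribution → 0.08385 μm/a
  chloride contribution → 0.261 μm/a
  total first-year rate 0.3449 μm/a
zinc: temperature factor f = +0.038·(-21.9) = -0.8322
  sulphur-dioxide contribution → 1.258 μm/a
  chloride contribution → 0.1415 μm/a
  ⇒ r_corr(zinc) = 1.399 μm/a
Ordering by μm/a: zinc (1.4) > copper (0.345)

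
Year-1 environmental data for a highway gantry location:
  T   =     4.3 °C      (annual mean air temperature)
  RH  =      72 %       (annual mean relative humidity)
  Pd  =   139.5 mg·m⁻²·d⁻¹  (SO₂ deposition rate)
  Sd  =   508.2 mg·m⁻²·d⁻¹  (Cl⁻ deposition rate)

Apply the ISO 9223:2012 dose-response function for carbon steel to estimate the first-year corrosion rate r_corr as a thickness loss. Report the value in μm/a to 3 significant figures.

carbon steel: T≤10 °C ⇒ hinge +0.150·(4.3−10) = -0.8550
  sulphur-dioxide contribution → 41.42 μm/a
  chloride contribution → 62.08 μm/a
  ⇒ r_corr(carbon steel) = 103.5 μm/a

r_corr = 103 μm/a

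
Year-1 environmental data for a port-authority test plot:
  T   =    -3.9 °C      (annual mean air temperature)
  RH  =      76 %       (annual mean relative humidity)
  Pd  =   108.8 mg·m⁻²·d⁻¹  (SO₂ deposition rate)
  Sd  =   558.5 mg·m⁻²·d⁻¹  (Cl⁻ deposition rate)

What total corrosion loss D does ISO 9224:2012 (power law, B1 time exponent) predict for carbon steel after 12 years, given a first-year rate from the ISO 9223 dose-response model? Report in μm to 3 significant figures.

D(12) = 241 μm

carbon steel: f(T) = +0.150·(T−10) [T≤10 °C] = -2.0850
  sulphur-dioxide contribution → 11.53 μm/a
  chloride contribution → 54.1 μm/a
  ⇒ r_corr(carbon steel) = 65.63 μm/a
Power-law: D(12) = r_corr · 12^0.523
  D(12) = 65.63 × 12^0.523 = 65.63 × 3.668 = 240.7 μm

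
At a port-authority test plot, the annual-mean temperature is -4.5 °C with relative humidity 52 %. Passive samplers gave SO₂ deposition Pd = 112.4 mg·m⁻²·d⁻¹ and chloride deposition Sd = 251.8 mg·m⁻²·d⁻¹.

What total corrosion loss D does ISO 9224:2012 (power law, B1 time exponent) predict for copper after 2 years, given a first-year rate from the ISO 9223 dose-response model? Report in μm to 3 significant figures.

D(2) = 0.477 μm

copper: T≤10 °C ⇒ hinge +0.126·(-4.5−10) = -1.8270
  Pd branch = 0.0053·Pd^0.26·e^(0.059·RH+f) = 0.06258 μm/a
  Cl⁻ term: 0.01025·251.8^0.27·exp(0.036·52+0.049·-4.5) = 0.2378
  sum: 0.06258 + 0.2378 → r_corr = 0.3004 μm/a
Power-law: D(2) = r_corr · 2^0.667
  D(2) = 0.3004 × 2^0.667 = 0.3004 × 1.588 = 0.477 μm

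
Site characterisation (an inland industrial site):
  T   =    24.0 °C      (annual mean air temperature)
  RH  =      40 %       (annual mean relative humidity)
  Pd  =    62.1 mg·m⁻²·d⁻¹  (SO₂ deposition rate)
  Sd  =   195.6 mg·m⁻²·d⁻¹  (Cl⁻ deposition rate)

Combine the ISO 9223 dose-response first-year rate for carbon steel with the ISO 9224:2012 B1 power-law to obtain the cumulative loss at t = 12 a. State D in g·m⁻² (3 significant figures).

D(12) = 1.21e+03 g·m⁻²

carbon steel: f(T) = -0.054·(T−10) [T>10 °C] = -0.7560
  SO₂ term: 1.77·62.1^0.52·exp(0.02·40-0.7560) = 15.83
  Cl⁻ term: 0.102·195.6^0.62·exp(0.033·40+0.04·24.0) = 26.27
  sum: 15.83 + 26.27 → r_corr = 42.1 μm/a
Power-law: D(12) = r_corr · 12^0.523
  D(12) = 42.1 × 12^0.523 = 42.1 × 3.668 = 154.4 μm
  Mass loss = 154.4 μm × 7.85 g/cm³ = 1212 g·m⁻²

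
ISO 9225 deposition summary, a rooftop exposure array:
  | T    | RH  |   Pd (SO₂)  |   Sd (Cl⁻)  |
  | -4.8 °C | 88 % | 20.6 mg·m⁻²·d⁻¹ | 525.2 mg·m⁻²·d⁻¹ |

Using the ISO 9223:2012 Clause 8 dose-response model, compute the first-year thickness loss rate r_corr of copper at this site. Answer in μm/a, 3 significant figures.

r_corr = 1.37 μm/a

copper: T≤10 °C ⇒ hinge +0.126·(-4.8−10) = -1.8648
  sulphur-dioxide contribution → 0.3242 μm/a
  chloride contribution → 1.045 μm/a
  ⇒ r_corr(copper) = 1.369 μm/a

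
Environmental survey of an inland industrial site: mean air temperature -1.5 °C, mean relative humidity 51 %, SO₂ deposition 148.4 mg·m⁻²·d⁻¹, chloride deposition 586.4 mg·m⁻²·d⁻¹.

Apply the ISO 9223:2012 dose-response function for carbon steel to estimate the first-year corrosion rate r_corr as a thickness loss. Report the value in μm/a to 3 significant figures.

carbon steel: temperature factor f = +0.150·(-11.5) = -1.7250
  SO₂ term: 1.77·148.4^0.52·exp(0.02·51-1.7250) = 11.77
  Cl⁻ term: 0.102·586.4^0.62·exp(0.033·51+0.04·-1.5) = 26.9
  sum: 11.77 + 26.9 → r_corr = 38.67 μm/a

r_corr = 38.7 μm/a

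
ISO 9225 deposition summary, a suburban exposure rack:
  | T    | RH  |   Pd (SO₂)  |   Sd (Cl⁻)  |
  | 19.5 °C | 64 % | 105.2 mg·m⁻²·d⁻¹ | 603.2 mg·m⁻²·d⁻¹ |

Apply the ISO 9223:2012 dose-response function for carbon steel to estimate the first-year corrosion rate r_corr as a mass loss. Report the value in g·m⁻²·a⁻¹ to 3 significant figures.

carbon steel: T>10 °C ⇒ hinge -0.054·(19.5−10) = -0.5130
  SO₂ term: 1.77·105.2^0.52·exp(0.02·64-0.5130) = 42.91
  Cl⁻ term: 0.102·603.2^0.62·exp(0.033·64+0.04·19.5) = 97.38
  r_corr = 42.91 + 97.38 = 140.3 μm/a
Convert to mass loss: 140.3 μm/a × 7.85 g/cm³ = 1101 g·m⁻²·a⁻¹

r_corr = 1.10e+03 g·m⁻²·a⁻¹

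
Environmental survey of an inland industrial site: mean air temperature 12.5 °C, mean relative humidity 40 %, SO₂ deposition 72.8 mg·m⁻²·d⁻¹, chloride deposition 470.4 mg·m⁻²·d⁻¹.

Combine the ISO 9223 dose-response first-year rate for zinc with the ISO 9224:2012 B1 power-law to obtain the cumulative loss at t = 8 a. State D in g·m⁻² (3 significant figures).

D(8) = 107 g·m⁻²

zinc: temperature factor f = -0.071·(2.5) = -0.1775
  sulphur-dioxide contribution → 0.4487 μm/a
  chloride contribution → 2.327 μm/a
  total first-year rate 2.775 μm/a
ISO 9224: D(t) = r_corr · t^b with b = 0.813 (zinc, B1)
  D(8) = 2.775 × 8^0.813 = 2.775 × 5.423 = 15.05 μm
  Mass loss = 15.05 μm × 7.14 g/cm³ = 107.5 g·m⁻²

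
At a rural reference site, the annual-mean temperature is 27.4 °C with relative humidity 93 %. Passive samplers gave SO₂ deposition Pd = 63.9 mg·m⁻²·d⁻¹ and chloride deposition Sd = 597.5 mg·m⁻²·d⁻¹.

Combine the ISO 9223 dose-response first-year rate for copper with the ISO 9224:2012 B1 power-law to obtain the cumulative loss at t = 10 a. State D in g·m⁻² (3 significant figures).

D(10) = 300 g·m⁻²

copper: temperature factor f = -0.080·(17.4) = -1.3920
  SO₂ term: 0.0053·63.9^0.26·exp(0.059·93-1.3920) = 0.9379
  Sd branch = 0.01025·Sd^0.27·e^(0.036·RH+0.049·T) = 6.272 μm/a
  sum: 0.9379 + 6.272 → r_corr = 7.21 μm/a
Long-term exponent b (ISO 9224 Table 2, B1) = 0.667
  D(10) = 7.21 × 10^0.667 = 7.21 × 4.645 = 33.49 μm
  Mass loss = 33.49 μm × 8.96 g/cm³ = 300.1 g·m⁻²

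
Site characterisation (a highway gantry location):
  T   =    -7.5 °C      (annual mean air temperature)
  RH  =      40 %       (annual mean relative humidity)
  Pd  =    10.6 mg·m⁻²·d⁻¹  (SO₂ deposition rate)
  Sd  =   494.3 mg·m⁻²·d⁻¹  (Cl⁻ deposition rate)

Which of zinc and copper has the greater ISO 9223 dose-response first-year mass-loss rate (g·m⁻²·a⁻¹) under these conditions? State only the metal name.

zinc

zinc: T≤10 °C ⇒ hinge +0.038·(-7.5−10) = -0.6650
  sulphur-dioxide contribution → 0.118 μm/a
  chloride contribution → 0.4372 μm/a
  total first-year rate 0.5553 μm/a
  mass loss = 0.5553 μm/a × 7.14 g/cm³ = 3.965 g·m⁻²·a⁻¹
copper: T≤10 °C ⇒ hinge +0.126·(-7.5−10) = -2.2050
  sulphur-dioxide contribution → 0.01143 μm/a
  chloride contribution → 0.1599 μm/a
  total first-year rate 0.1713 μm/a
  mass loss = 0.1713 μm/a × 8.96 g/cm³ = 1.535 g·m⁻²·a⁻¹
Ordering by g·m⁻²·a⁻¹: zinc (3.96) > copper (1.54)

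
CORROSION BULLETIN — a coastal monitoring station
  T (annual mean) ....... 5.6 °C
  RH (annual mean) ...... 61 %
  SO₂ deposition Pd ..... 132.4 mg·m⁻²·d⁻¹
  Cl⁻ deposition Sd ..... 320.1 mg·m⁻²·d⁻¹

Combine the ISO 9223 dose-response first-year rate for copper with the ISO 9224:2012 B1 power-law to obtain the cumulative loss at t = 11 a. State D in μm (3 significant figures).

copper: f(T) = +0.126·(T−10) [T≤10 °C] = -0.5544
  SO₂ term: 0.0053·132.4^0.26·exp(0.059·61-0.5544) = 0.3965
  Cl⁻ term: 0.01025·320.1^0.27·exp(0.036·61+0.049·5.6) = 0.5755
  r_corr = 0.3965 + 0.5755 = 0.972 μm/a
ISO 9224: D(t) = r_corr · t^b with b = 0.667 (copper, B1)
  D(11) = 0.972 × 11^0.667 = 0.972 × 4.95 = 4.811 μm

D(11) = 4.81 μm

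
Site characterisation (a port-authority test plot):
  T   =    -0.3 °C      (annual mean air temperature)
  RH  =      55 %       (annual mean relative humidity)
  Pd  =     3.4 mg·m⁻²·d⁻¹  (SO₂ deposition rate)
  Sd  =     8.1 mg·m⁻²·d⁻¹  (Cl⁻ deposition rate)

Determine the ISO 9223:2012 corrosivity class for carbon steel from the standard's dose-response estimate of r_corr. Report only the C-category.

carbon steel: f(T) = +0.150·(T−10) [T≤10 °C] = -1.5450
  Pd branch = 1.77·Pd^0.52·e^(0.02·RH+f) = 2.143 μm/a
  Cl⁻ term: 0.102·8.1^0.62·exp(0.033·55+0.04·-0.3) = 2.264
  r_corr = 2.143 + 2.264 = 4.407 μm/a
ISO 9223 Table 2 (carbon steel): 1.3 < 4.41 ≤ 25 μm/a ⇒ C2

C2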